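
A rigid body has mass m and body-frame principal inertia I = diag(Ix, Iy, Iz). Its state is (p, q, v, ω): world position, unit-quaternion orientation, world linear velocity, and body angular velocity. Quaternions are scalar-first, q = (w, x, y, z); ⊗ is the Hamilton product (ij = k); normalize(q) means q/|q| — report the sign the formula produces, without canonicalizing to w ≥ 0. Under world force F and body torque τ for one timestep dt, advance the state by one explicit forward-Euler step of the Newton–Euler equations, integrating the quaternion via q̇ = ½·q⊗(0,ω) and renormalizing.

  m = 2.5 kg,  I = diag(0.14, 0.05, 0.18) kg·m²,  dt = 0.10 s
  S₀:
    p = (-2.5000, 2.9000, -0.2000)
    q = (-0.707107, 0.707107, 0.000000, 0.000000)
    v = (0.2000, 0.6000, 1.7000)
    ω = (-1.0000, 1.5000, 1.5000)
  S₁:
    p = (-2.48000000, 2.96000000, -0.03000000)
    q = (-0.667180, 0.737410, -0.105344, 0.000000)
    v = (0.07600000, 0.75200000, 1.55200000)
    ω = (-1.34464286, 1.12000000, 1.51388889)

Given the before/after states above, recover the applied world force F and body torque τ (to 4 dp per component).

F = (-3.1000, 3.8000, -3.7000)
τ = (-0.1900, -0.1300, 0.1600)

ω₁ − ω₀ = (-0.34464286, -0.38000000, 0.01388889)
gyro term ω₀×Iω₀ = (0.2925, 0.0600, 0.1350)
applied torque τ = (-0.1900, -0.1300, 0.1600)
velocity change Δv = (-0.12400000, 0.15200000, -0.14800000)
F = m·Δv/dt = (-3.1000, 3.8000, -3.7000)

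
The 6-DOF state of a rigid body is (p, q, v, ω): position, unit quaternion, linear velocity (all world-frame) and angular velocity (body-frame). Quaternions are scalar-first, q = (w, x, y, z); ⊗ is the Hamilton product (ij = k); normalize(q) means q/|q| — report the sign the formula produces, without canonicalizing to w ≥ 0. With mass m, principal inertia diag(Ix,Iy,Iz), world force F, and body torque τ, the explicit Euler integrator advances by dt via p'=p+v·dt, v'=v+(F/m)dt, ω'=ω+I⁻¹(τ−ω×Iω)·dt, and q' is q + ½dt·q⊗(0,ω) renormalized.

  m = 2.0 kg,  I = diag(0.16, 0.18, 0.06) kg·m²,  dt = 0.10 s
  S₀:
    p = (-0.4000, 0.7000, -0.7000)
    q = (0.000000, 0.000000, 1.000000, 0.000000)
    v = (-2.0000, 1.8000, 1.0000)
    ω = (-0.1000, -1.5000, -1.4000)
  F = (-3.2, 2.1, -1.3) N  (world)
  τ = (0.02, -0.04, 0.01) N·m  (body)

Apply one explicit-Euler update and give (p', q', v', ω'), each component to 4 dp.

α = I⁻¹(τ − ω×Iω) = (1.7000, -0.3000, 0.1167)
ω + α·dt = (0.0700, -1.5300, -1.3883)
q⊗(0,ω) = (1.5000000, -1.4000000, 0.0000000, 0.1000000)
q' = normalize(q + ½dt·q⊗(0,ω)) = (0.0746, -0.0696, 0.9948, 0.0050)
a = (-1.6000, 1.0500, -0.6500)
p + v·dt = (-0.6000, 0.8800, -0.6000)
new velocity v' = (-2.1600, 1.9050, 0.9350)

p' = (-0.6000, 0.8800, -0.6000)
q' = (0.0746, -0.0696, 0.9948, 0.0050)
v' = (-2.1600, 1.9050, 0.9350)
ω' = (0.0700, -1.5300, -1.3883)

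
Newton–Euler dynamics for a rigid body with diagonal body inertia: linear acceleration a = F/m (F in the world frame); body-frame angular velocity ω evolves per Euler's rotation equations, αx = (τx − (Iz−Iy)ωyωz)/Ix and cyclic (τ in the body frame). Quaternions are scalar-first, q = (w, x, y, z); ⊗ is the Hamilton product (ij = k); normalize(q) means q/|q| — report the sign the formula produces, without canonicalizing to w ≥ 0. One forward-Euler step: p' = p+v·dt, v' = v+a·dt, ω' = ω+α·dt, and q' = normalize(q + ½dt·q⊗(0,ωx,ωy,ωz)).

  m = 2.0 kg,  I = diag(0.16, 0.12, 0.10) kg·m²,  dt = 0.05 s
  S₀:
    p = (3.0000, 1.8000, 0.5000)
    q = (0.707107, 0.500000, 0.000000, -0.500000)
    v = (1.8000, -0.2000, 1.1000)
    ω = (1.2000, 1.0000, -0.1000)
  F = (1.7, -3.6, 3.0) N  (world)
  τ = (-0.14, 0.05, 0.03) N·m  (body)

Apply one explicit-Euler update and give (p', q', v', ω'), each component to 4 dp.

precession coupling ω×(Iω) = (0.0020, -0.0072, -0.0480)
(τ − ω×Iω)/I = (-0.8875, 0.4767, 0.7800)
ω + α·dt = (1.1556, 1.0238, -0.0610)
Hamilton product q⊗(0,ω) = (-0.6500000, 1.3485284, 0.1571070, 0.4292893)
updated quaternion q' = (0.6903, 0.5333, 0.0039, -0.4889)
linear accel F/m = (0.8500, -1.8000, 1.5000)
p' = p + v·dt = (3.0900, 1.7900, 0.5550)
v' = v + a·dt = (1.8425, -0.2900, 1.1750)

p' = (3.0900, 1.7900, 0.5550)
q' = (0.6903, 0.5333, 0.0039, -0.4889)
v' = (1.8425, -0.2900, 1.1750)
ω' = (1.1556, 1.0238, -0.0610)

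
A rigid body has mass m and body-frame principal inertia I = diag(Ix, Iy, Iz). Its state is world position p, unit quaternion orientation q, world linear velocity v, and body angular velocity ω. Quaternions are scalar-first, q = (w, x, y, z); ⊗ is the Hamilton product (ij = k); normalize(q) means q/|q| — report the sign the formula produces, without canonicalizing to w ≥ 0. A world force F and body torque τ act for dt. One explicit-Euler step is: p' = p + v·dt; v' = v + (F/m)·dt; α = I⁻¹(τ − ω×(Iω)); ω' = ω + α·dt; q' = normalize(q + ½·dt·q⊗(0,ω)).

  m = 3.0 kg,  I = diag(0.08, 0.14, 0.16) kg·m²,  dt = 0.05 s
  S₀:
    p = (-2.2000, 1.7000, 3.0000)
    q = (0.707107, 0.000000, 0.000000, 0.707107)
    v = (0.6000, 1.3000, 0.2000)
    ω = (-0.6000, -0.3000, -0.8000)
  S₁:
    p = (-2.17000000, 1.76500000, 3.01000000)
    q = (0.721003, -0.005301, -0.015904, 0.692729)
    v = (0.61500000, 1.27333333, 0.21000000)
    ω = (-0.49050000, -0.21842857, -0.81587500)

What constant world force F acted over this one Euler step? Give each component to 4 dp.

v₁ − v₀ = (0.01500000, -0.02666667, 0.01000000)
m·(v₁−v₀)/dt = (0.9000, -1.6000, 0.6000)

F = (0.9000, -1.6000, 0.6000)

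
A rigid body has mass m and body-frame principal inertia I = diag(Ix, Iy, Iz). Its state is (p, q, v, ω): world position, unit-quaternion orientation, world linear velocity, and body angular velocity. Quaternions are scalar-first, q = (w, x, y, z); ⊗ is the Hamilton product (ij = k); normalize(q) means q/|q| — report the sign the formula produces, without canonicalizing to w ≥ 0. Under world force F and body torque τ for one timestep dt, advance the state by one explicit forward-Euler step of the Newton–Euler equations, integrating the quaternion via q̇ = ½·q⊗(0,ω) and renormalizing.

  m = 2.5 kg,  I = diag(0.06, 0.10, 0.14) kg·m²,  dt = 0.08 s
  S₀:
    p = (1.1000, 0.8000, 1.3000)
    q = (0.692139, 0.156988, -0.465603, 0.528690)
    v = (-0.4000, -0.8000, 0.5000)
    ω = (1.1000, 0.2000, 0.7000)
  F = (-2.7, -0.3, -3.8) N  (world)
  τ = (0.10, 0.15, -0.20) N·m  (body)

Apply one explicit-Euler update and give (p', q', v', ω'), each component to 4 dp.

p' = (1.0680, 0.7360, 1.3400)
q' = (0.6732, 0.1699, -0.4406, 0.5690)
v' = (-0.4864, -0.8096, 0.3784)
ω' = (1.2259, 0.3693, 0.5807)

p' = p + v·dt = (1.0680, 0.7360, 1.3400)
new velocity v' = (-0.4864, -0.8096, 0.3784)
gyro term ω×Iω = (0.0056, -0.0616, 0.0088)
(τ − ω×Iω)/I = (1.5733, 2.1160, -1.4914)
ω' = ω + α·dt = (1.2259, 0.3693, 0.5807)
2q̇ = q⊗(0,ω) = (-0.4496492, 0.3296928, 0.6100952, 1.0280582)
q + ½dt·q⊗(0,ω), renormalized = (0.6732, 0.1699, -0.4406, 0.5690)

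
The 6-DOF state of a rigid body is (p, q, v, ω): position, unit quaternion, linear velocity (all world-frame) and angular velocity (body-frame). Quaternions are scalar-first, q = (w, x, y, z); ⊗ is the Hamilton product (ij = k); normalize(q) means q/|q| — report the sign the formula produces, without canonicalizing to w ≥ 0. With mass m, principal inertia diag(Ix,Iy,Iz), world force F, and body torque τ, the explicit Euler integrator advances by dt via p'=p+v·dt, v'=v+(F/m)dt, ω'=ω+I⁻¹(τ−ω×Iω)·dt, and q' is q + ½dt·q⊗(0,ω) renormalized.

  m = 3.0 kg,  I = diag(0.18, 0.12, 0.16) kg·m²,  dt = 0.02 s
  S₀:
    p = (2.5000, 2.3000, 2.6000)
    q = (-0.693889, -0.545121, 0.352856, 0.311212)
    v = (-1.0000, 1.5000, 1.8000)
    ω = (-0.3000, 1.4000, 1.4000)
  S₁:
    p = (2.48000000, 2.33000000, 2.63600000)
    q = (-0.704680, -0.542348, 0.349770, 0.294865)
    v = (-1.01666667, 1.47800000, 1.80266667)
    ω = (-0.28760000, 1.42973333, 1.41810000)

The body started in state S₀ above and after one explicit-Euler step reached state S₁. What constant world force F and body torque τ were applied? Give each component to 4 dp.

Δv = v₁−v₀ = (-0.01666667, -0.02200000, 0.00266667)
F = m·Δv/dt = (-2.5000, -3.3000, 0.4000)
rate change Δω = (0.01240000, 0.02973333, 0.01810000)
ω₀×(Iω₀) = (0.0784, -0.0084, 0.0252)
τ = I·(Δω/dt) + ω₀×(Iω₀) = (0.1900, 0.1700, 0.1700)

F = (-2.5000, -3.3000, 0.4000)
τ = (0.1900, 0.1700, 0.1700)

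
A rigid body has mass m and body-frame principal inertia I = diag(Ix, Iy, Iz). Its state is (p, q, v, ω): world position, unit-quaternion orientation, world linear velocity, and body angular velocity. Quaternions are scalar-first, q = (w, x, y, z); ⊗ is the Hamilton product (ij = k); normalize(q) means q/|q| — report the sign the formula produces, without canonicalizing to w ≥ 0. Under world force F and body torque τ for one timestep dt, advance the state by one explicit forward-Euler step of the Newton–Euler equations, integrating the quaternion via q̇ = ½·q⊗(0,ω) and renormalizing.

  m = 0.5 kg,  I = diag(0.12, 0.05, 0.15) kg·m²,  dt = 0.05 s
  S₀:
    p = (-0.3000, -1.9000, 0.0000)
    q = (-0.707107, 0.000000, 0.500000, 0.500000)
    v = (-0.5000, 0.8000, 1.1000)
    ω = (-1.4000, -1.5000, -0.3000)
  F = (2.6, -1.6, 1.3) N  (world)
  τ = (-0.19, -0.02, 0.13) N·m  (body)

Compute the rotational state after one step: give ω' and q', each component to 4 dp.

ω' = (-1.4979, -1.5074, -0.2077)
q' = (-0.6837, 0.0397, 0.5083, 0.5221)

ω×(Iω) gyroscopic = (0.0450, -0.0126, -0.1470)
angular accel α = (-1.9583, -0.1480, 1.8467)
new body rate ω' = (-1.4979, -1.5074, -0.2077)
2q̇ = q⊗(0,ω) = (0.9000000, 1.5899498, 0.3606605, 0.9121321)
q' = normalize(q + ½dt·q⊗(0,ω)) = (-0.6837, 0.0397, 0.5083, 0.5221)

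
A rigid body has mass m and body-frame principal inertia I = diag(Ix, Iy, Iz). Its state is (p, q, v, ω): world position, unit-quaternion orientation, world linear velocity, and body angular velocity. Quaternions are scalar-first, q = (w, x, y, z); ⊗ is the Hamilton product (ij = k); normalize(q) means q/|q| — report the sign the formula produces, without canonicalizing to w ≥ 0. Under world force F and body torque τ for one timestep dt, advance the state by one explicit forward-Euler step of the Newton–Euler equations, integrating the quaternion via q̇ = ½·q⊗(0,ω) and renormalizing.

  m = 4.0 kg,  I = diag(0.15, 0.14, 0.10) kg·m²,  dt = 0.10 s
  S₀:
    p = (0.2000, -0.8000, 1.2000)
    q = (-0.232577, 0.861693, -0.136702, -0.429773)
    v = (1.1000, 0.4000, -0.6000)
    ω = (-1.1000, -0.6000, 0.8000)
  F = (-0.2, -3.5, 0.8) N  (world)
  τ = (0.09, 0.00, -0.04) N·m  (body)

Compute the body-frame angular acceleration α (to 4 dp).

α = (0.4720, 0.3143, -0.3340)

ω×(Iω) gyroscopic = (0.0192, -0.0440, -0.0066)
α = I⁻¹(τ − ω×Iω) = (0.4720, 0.3143, -0.3340)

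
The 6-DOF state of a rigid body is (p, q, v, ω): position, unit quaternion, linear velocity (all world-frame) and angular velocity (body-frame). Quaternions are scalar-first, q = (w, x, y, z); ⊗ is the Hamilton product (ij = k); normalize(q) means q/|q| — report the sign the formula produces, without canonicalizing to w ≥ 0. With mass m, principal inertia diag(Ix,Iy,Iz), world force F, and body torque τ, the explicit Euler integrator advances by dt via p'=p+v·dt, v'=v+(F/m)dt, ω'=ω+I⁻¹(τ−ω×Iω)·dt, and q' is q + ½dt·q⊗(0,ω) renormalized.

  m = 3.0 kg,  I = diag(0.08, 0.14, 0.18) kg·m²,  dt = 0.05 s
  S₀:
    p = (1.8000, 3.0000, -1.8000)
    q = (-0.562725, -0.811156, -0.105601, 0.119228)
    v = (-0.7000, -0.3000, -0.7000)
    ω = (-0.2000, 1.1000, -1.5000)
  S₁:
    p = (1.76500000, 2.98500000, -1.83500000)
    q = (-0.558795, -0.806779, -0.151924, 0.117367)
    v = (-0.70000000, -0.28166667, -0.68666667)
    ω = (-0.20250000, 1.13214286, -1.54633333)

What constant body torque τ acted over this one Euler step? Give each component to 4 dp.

Δω = ω₁−ω₀ = (-0.00250000, 0.03214286, -0.04633333)
ω₀×(Iω₀) = (-0.0660, -0.0300, -0.0132)
applied torque τ = (-0.0700, 0.0600, -0.1800)

τ = (-0.0700, 0.0600, -0.1800)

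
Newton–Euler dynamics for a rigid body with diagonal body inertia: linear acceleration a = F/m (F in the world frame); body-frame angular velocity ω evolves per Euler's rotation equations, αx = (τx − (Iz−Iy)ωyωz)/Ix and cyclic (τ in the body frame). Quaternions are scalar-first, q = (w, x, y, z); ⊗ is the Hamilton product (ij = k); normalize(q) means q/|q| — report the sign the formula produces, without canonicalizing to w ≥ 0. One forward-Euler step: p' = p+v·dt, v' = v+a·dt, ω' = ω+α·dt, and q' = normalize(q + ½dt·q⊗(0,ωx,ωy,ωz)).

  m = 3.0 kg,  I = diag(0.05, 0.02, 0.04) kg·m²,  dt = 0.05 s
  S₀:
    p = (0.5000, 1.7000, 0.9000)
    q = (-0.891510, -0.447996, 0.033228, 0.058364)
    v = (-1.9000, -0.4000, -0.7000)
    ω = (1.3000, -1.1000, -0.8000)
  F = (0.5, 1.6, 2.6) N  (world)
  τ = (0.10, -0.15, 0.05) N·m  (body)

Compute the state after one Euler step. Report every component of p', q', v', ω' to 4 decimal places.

gyro term ω×Iω = (0.0176, -0.0104, 0.0429)
(τ − ω×Iω)/I = (1.6480, -6.9800, 0.1775)
ω + α·dt = (1.3824, -1.4490, -0.7911)
2q̇ = q⊗(0,ω) = (0.6656368, -1.1213450, 0.6981374, 1.1628072)
q + ½dt·q⊗(0,ω), renormalized = (-0.8739, -0.4755, 0.0506, 0.0873)
new position p' = (0.4050, 1.6800, 0.8650)
new velocity v' = (-1.8917, -0.3733, -0.6567)

p' = (0.4050, 1.6800, 0.8650)
q' = (-0.8739, -0.4755, 0.0506, 0.0873)
v' = (-1.8917, -0.3733, -0.6567)
ω' = (1.3824, -1.4490, -0.7911)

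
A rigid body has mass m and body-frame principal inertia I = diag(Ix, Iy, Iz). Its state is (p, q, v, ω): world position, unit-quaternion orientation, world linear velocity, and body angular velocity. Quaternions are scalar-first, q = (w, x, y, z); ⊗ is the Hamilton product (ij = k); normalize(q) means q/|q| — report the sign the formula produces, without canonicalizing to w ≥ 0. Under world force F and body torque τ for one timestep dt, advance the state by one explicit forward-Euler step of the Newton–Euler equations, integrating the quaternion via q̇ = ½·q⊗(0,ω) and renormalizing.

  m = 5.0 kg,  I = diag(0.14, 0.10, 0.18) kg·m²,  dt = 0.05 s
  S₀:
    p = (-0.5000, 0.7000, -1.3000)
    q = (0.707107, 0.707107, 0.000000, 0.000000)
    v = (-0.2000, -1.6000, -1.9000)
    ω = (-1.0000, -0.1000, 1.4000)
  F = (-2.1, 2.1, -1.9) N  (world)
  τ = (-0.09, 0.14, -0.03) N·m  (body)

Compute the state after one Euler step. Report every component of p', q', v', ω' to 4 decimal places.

p' = (-0.5100, 0.6200, -1.3950)
q' = (0.7241, 0.6888, -0.0265, 0.0230)
v' = (-0.2210, -1.5790, -1.9190)
ω' = (-1.0281, -0.0580, 1.3928)

a = (-0.4200, 0.4200, -0.3800)
new position p' = (-0.5100, 0.6200, -1.3950)
v' = v + a·dt = (-0.2210, -1.5790, -1.9190)
ω×(Iω) gyroscopic = (-0.0112, 0.0560, -0.0040)
α = I⁻¹(τ − ω×Iω) = (-0.5629, 0.8400, -0.1444)
new body rate ω' = (-1.0281, -0.0580, 1.3928)
Hamilton product q⊗(0,ω) = (0.7071070, -0.7071070, -1.0606605, 0.9192391)
q' = normalize(q + ½dt·q⊗(0,ω)) = (0.7241, 0.6888, -0.0265, 0.0230)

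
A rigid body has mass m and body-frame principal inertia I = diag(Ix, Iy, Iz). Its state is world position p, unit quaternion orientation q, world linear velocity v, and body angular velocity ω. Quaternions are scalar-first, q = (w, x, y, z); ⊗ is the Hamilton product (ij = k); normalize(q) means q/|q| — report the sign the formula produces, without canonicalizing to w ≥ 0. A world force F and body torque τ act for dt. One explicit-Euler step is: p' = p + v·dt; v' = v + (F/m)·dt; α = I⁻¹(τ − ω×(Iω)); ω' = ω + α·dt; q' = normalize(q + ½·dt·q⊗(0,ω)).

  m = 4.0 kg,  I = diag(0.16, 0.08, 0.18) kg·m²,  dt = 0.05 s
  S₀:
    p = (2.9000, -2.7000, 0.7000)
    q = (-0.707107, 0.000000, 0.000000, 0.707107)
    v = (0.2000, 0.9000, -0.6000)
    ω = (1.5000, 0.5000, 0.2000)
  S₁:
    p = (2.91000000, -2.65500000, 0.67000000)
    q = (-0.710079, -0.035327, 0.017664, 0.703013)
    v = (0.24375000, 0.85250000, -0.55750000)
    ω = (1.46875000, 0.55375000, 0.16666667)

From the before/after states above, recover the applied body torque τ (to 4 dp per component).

τ = (-0.0900, 0.0800, -0.1800)

ω₁ − ω₀ = (-0.03125000, 0.05375000, -0.03333333)
applied torque τ = (-0.0900, 0.0800, -0.1800)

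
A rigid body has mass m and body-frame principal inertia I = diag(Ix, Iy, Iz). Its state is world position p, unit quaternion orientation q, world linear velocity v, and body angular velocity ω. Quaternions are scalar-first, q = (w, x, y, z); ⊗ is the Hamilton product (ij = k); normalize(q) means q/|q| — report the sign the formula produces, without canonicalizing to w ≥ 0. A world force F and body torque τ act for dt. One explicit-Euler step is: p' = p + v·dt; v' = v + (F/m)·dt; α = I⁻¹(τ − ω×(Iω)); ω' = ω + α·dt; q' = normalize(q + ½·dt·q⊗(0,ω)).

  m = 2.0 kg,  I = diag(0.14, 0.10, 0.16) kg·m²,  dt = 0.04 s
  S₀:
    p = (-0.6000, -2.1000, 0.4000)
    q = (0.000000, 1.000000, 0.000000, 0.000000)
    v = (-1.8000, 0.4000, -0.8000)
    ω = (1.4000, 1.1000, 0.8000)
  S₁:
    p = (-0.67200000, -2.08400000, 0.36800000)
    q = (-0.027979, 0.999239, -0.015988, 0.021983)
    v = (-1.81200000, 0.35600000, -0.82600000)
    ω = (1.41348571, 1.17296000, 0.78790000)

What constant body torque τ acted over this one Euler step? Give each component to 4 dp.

rate change Δω = (0.01348571, 0.07296000, -0.01210000)
applied torque τ = (0.1000, 0.1600, -0.1100)

τ = (0.1000, 0.1600, -0.1100)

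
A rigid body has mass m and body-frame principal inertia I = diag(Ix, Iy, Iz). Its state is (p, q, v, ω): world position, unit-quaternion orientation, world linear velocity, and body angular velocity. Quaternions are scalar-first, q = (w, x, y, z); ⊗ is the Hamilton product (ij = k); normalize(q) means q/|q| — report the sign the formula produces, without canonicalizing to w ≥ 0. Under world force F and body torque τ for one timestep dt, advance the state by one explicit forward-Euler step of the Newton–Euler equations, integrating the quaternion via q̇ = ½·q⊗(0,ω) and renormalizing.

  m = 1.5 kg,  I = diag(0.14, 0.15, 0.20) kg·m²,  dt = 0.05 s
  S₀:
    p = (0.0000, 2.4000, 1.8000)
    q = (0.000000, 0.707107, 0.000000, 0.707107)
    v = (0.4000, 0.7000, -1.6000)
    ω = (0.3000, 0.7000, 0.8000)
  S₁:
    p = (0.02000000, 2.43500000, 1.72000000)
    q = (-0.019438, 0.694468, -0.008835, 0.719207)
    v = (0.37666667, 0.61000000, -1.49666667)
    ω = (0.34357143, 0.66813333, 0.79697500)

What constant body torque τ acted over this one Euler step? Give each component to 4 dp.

Δω = ω₁−ω₀ = (0.04357143, -0.03186667, -0.00302500)
I·α + gyro = (0.1500, -0.1100, -0.0100)

τ = (0.1500, -0.1100, -0.0100)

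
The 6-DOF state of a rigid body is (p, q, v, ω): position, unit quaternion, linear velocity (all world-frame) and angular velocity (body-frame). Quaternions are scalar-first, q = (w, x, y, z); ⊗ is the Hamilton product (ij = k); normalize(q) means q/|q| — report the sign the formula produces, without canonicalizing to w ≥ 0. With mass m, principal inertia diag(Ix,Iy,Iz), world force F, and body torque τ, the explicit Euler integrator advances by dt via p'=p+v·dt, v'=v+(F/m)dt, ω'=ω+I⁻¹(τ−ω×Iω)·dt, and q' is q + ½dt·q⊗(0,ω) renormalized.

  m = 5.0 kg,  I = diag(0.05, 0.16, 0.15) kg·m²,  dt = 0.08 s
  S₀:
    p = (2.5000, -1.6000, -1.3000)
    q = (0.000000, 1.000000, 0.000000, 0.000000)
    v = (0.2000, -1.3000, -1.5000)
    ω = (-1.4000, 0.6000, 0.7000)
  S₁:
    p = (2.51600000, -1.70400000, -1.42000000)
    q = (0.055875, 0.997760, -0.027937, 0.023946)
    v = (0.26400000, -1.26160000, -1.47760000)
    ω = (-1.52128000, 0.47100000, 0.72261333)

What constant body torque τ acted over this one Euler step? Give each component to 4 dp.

τ = (-0.0800, -0.1600, -0.0500)

Δω = ω₁−ω₀ = (-0.12128000, -0.12900000, 0.02261333)
I·α + gyro = (-0.0800, -0.1600, -0.0500)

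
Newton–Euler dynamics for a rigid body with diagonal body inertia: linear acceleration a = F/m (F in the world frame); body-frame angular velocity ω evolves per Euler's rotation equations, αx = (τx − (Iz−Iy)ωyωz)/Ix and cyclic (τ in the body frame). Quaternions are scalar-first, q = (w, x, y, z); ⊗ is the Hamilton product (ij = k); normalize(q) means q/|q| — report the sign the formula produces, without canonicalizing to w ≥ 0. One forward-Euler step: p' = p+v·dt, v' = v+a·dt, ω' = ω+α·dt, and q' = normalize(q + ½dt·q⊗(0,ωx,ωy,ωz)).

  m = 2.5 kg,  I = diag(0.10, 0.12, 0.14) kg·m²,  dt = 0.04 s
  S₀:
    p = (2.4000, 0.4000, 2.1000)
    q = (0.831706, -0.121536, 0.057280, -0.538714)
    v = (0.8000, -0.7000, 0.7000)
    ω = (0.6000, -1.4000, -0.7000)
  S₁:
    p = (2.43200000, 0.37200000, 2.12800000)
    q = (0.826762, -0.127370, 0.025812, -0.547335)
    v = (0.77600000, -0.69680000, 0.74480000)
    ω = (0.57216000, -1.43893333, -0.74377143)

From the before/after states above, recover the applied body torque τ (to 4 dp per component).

τ = (-0.0500, -0.1000, -0.1700)

ω₁ − ω₀ = (-0.02784000, -0.03893333, -0.04377143)
gyro term ω₀×Iω₀ = (0.0196, 0.0168, -0.0168)
I·α + gyro = (-0.0500, -0.1000, -0.1700)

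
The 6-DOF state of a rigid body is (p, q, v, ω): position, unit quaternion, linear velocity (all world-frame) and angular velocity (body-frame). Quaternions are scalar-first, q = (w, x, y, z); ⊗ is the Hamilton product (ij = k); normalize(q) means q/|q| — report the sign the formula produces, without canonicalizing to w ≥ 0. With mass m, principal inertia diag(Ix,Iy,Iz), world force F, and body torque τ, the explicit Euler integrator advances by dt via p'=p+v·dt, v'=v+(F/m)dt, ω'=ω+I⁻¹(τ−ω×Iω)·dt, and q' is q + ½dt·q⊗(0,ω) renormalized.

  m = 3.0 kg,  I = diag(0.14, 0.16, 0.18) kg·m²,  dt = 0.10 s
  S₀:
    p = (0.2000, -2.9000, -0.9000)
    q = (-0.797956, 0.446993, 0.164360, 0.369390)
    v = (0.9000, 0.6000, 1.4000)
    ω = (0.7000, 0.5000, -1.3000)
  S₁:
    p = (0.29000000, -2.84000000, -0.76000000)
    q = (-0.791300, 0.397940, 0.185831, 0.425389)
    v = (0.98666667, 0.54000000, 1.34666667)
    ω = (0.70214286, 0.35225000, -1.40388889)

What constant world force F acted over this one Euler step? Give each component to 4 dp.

Δv = v₁−v₀ = (0.08666667, -0.06000000, -0.05333333)
applied force F = (2.6000, -1.8000, -1.6000)

F = (2.6000, -1.8000, -1.6000)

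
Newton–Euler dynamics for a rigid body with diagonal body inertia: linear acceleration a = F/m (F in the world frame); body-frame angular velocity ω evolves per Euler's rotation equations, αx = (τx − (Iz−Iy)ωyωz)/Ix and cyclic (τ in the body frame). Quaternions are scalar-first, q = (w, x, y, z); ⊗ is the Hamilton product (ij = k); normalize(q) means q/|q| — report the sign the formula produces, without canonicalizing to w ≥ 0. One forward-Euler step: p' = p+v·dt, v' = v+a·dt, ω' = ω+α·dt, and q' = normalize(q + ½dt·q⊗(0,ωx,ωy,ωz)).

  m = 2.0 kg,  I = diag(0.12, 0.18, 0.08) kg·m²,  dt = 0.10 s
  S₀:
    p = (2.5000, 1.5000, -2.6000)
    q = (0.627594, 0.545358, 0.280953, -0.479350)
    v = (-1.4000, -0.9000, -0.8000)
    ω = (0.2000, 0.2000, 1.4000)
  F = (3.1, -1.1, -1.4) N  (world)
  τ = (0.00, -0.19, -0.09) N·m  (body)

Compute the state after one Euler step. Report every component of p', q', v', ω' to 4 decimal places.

p' = (2.3600, 1.4100, -2.6800)
q' = (0.6512, 0.5746, 0.2436, -0.4317)
v' = (-1.2450, -0.9550, -0.8700)
ω' = (0.2233, 0.0882, 1.2845)

a = (1.5500, -0.5500, -0.7000)
p' = p + v·dt = (2.3600, 1.4100, -2.6800)
v' = v + a·dt = (-1.2450, -0.9550, -0.8700)
ω×(Iω) gyroscopic = (-0.0280, 0.0112, 0.0024)
α = I⁻¹(τ − ω×Iω) = (0.2333, -1.1178, -1.1550)
ω' = ω + α·dt = (0.2233, 0.0882, 1.2845)
q⊗(0,ω) = (0.5058278, 0.6147230, -0.7338524, 0.9315126)
q' = normalize(q + ½dt·q⊗(0,ω)) = (0.6512, 0.5746, 0.2436, -0.4317)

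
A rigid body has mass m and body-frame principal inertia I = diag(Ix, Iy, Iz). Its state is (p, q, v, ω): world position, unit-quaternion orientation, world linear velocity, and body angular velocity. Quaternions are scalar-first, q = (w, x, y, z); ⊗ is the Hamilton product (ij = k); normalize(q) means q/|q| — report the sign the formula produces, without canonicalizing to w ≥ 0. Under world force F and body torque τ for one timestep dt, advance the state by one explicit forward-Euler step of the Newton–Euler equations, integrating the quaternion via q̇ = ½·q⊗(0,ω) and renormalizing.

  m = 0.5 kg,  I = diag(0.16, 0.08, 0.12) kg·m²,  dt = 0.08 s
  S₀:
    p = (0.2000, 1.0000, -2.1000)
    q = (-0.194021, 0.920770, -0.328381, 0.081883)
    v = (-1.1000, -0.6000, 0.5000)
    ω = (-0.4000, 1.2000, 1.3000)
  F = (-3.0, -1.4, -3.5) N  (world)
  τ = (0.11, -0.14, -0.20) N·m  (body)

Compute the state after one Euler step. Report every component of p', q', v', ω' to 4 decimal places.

p' = (0.1120, 0.9520, -2.0600)
q' = (-0.1673, 0.9005, -0.3859, 0.1104)
v' = (-1.5800, -0.8240, -0.0600)
ω' = (-0.3762, 1.0808, 1.1411)

α = I⁻¹(τ − ω×Iω) = (0.2975, -1.4900, -1.9867)
ω + α·dt = (-0.3762, 1.0808, 1.1411)
2q̇ = q⊗(0,ω) = (0.6559173, -0.4475465, -1.4625794, 0.7213443)
q + ½dt·q⊗(0,ω), renormalized = (-0.1673, 0.9005, -0.3859, 0.1104)
new position p' = (0.1120, 0.9520, -2.0600)
v' = v + a·dt = (-1.5800, -0.8240, -0.0600)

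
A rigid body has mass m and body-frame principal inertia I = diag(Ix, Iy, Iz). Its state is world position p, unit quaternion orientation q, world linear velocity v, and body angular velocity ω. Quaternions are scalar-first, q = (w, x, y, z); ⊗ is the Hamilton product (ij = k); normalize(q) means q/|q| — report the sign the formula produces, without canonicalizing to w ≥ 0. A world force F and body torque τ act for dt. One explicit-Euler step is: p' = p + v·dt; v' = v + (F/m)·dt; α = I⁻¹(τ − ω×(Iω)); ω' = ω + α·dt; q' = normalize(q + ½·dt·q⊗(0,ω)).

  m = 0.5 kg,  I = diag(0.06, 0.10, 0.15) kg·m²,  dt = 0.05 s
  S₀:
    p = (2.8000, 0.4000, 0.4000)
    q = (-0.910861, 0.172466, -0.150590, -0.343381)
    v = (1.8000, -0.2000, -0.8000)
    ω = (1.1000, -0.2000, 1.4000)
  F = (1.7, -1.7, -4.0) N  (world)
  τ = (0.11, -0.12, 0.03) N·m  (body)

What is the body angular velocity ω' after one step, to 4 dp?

gyro term ω×Iω = (-0.0140, -0.1386, -0.0088)
α = I⁻¹(τ − ω×Iω) = (2.0667, 0.1860, 0.2587)
ω' = ω + α·dt = (1.2033, -0.1907, 1.4129)

ω' = (1.2033, -0.1907, 1.4129)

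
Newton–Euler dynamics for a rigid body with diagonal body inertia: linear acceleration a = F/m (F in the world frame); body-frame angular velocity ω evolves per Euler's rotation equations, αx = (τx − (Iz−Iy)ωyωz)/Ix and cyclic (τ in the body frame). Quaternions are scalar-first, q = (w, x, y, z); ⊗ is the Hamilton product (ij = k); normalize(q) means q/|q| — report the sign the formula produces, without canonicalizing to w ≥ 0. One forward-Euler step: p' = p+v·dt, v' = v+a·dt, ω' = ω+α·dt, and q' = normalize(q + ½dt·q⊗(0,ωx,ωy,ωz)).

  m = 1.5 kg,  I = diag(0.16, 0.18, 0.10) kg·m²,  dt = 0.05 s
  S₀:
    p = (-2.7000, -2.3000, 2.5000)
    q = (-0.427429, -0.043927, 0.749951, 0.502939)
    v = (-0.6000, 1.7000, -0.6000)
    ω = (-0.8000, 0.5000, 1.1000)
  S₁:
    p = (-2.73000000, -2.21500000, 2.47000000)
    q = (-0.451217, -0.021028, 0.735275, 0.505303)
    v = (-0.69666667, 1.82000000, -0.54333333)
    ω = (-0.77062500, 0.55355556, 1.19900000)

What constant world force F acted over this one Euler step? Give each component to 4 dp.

F = (-2.9000, 3.6000, 1.7000)

Δv = v₁−v₀ = (-0.09666667, 0.12000000, 0.05666667)
F = m·Δv/dt = (-2.9000, 3.6000, 1.7000)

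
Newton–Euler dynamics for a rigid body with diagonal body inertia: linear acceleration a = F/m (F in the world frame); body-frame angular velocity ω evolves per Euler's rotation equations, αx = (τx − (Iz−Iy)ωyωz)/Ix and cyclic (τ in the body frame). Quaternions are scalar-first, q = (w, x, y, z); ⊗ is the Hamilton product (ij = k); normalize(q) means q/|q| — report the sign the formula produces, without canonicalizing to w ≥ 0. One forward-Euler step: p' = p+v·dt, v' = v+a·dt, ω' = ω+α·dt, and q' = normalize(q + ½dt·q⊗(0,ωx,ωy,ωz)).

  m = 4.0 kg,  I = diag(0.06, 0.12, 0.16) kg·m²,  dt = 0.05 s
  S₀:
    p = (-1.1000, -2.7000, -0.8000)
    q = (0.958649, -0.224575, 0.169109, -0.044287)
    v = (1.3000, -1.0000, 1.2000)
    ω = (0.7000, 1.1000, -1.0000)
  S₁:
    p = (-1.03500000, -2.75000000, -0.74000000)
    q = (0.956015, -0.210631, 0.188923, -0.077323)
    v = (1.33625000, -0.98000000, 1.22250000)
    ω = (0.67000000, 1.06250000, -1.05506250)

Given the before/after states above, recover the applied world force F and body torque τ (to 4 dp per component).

Δω = ω₁−ω₀ = (-0.03000000, -0.03750000, -0.05506250)
precession coupling = (-0.0440, 0.0700, 0.0462)
I·α + gyro = (-0.0800, -0.0200, -0.1300)
v₁ − v₀ = (0.03625000, 0.02000000, 0.02250000)
applied force F = (2.9000, 1.6000, 1.8000)

F = (2.9000, 1.6000, 1.8000)
τ = (-0.0800, -0.0200, -0.1300)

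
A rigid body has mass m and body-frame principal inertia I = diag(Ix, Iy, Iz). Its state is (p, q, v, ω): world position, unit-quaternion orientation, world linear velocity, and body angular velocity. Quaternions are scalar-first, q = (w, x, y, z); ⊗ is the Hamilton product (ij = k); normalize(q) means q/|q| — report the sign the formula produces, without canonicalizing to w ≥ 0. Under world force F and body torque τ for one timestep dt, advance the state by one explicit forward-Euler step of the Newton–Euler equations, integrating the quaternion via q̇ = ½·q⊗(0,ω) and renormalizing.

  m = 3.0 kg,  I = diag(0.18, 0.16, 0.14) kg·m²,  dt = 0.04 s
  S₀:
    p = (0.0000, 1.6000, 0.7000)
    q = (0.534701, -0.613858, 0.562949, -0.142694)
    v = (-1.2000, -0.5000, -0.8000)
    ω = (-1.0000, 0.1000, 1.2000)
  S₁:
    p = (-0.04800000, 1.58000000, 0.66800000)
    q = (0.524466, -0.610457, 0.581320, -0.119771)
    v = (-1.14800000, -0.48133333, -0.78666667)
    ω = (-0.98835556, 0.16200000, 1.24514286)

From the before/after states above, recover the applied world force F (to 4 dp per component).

F = (3.9000, 1.4000, 1.0000)

v₁ − v₀ = (0.05200000, 0.01866667, 0.01333333)
m·(v₁−v₀)/dt = (3.9000, 1.4000, 1.0000)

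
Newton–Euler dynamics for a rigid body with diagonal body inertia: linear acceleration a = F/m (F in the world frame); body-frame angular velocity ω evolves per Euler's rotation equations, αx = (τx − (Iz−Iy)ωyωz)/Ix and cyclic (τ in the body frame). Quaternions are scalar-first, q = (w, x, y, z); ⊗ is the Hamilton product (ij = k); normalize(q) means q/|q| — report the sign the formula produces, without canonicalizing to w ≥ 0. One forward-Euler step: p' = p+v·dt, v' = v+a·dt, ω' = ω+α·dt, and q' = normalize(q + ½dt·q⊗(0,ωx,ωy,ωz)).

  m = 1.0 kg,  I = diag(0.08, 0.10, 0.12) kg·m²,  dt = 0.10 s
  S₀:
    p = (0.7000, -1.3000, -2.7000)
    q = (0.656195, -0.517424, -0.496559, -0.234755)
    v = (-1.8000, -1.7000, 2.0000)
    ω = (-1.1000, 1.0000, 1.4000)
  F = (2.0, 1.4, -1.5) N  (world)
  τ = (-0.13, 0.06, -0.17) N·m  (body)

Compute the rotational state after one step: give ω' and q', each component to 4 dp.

ω' = (-1.2975, 0.9984, 1.2767)
q' = (0.6655, -0.5736, -0.4125, -0.2408)

(τ − ω×Iω)/I = (-1.9750, -0.0160, -1.2333)
new body rate ω' = (-1.2975, 0.9984, 1.2767)
Hamilton product q⊗(0,ω) = (0.2560496, -1.1822421, 1.6388191, -0.1449659)
q' = normalize(q + ½dt·q⊗(0,ω)) = (0.6655, -0.5736, -0.4125, -0.2408)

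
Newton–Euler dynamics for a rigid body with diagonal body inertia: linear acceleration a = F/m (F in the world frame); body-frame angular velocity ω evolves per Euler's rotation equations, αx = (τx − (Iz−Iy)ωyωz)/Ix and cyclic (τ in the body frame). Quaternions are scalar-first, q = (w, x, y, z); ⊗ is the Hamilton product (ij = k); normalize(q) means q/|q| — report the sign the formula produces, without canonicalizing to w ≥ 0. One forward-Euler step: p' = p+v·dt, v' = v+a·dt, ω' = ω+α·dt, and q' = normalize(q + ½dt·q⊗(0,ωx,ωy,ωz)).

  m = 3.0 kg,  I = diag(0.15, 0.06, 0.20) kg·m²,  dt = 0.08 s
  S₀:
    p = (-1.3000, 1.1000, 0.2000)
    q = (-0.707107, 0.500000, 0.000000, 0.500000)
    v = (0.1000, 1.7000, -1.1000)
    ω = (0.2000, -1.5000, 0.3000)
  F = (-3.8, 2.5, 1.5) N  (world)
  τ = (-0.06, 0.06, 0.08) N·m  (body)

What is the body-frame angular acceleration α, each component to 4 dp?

α = (0.0200, 1.0500, 0.2650)

precession coupling ω×(Iω) = (-0.0630, -0.0030, 0.0270)
α = I⁻¹(τ − ω×Iω) = (0.0200, 1.0500, 0.2650)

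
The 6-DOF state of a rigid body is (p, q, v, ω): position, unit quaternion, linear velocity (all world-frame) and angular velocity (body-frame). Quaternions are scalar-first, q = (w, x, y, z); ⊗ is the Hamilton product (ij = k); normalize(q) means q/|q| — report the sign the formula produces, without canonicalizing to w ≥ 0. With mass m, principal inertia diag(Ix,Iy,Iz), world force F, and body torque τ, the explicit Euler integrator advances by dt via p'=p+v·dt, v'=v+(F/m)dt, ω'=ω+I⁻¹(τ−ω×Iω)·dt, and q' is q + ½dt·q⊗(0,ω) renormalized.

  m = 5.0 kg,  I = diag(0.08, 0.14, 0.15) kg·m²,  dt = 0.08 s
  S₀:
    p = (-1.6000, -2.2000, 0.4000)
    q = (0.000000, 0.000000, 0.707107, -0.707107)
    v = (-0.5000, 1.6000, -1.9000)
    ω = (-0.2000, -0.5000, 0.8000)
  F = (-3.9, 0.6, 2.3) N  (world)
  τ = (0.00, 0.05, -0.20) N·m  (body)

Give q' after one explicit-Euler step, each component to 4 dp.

q⊗(0,ω) = (0.9192391, 0.2121321, 0.1414214, 0.1414214)
q' = normalize(q + ½dt·q⊗(0,ω)) = (0.0367, 0.0085, 0.7122, -0.7009)

q' = (0.0367, 0.0085, 0.7122, -0.7009)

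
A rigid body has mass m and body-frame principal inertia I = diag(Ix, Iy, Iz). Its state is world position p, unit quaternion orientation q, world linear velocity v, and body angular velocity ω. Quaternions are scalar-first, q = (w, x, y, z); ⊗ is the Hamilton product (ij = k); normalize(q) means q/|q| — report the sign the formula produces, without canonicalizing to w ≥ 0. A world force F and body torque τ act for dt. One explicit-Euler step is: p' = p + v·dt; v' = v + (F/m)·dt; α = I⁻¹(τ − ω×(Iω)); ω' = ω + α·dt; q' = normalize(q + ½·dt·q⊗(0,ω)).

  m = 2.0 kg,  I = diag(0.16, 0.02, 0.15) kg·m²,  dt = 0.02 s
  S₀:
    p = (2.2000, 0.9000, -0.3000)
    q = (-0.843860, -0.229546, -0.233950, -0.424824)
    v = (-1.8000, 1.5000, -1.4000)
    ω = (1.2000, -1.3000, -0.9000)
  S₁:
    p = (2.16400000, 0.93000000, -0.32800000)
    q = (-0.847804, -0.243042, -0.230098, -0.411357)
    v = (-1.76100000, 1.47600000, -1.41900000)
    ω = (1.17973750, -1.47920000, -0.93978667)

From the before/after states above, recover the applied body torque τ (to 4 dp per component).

τ = (-0.0100, -0.1900, -0.0800)

ω₁ − ω₀ = (-0.02026250, -0.17920000, -0.03978667)
τ = I·(Δω/dt) + ω₀×(Iω₀) = (-0.0100, -0.1900, -0.0800)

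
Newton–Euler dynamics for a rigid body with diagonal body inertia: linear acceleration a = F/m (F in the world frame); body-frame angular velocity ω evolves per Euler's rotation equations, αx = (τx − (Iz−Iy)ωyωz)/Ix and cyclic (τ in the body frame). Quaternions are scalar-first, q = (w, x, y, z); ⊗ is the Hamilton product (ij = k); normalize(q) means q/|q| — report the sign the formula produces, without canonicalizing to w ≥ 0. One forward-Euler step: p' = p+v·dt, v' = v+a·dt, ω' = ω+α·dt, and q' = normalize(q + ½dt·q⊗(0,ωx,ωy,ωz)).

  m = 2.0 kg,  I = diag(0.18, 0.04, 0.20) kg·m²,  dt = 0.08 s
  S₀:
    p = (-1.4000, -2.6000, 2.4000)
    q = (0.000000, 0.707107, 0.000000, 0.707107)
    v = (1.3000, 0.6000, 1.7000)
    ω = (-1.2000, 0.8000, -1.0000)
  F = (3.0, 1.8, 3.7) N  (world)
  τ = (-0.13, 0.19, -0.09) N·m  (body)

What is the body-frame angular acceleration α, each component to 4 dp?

gyro term ω×Iω = (-0.1280, -0.0240, 0.1344)
angular accel α = (-0.0111, 5.3500, -1.1220)

α = (-0.0111, 5.3500, -1.1220)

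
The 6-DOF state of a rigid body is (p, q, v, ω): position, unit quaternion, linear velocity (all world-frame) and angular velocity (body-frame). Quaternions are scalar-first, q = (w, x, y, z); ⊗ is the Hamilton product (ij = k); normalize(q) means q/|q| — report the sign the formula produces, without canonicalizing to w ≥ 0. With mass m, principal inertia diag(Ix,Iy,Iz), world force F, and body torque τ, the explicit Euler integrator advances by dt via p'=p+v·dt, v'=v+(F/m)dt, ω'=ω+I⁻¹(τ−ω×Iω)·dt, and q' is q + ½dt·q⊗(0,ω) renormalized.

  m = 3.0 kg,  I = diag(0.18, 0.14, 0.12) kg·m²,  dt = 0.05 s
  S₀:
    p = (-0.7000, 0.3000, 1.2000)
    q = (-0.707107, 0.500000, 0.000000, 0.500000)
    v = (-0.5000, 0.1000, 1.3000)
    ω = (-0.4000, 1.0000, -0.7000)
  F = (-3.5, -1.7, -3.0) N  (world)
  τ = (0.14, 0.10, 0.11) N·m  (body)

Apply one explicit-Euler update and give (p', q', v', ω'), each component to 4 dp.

gyro term ω×Iω = (0.0140, 0.0168, 0.0160)
α = I⁻¹(τ − ω×Iω) = (0.7000, 0.5943, 0.7833)
ω' = ω + α·dt = (-0.3650, 1.0297, -0.6608)
q⊗(0,ω) = (0.5500000, -0.2171572, -0.5571070, 0.9949749)
updated quaternion q' = (-0.6930, 0.4943, -0.0139, 0.5246)
a = F/m = (-1.1667, -0.5667, -1.0000)
new position p' = (-0.7250, 0.3050, 1.2650)
v' = v + a·dt = (-0.5583, 0.0717, 1.2500)

p' = (-0.7250, 0.3050, 1.2650)
q' = (-0.6930, 0.4943, -0.0139, 0.5246)
v' = (-0.5583, 0.0717, 1.2500)
ω' = (-0.3650, 1.0297, -0.6608)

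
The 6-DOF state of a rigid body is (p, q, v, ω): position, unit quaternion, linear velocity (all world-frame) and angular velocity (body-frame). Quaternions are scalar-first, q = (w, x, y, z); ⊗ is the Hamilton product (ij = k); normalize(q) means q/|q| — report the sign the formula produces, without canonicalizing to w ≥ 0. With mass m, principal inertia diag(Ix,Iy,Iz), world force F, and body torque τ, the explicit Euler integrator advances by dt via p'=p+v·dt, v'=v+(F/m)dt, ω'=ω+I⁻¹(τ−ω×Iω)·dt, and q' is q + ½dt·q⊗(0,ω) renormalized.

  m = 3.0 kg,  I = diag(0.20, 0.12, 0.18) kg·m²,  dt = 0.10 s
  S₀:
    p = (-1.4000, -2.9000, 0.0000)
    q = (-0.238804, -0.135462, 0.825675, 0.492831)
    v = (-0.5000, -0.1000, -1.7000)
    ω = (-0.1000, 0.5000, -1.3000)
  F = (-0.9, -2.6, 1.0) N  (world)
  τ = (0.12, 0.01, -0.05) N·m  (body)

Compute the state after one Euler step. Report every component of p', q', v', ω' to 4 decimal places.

p' = (-1.4500, -2.9100, -0.1700)
q' = (-0.2275, -0.1998, 0.8065, 0.5079)
v' = (-0.5300, -0.1867, -1.6667)
ω' = (-0.0205, 0.5062, -1.3300)

p + v·dt = (-1.4500, -2.9100, -0.1700)
new velocity v' = (-0.5300, -0.1867, -1.6667)
α = I⁻¹(τ − ω×Iω) = (0.7950, 0.0617, -0.3000)
new body rate ω' = (-0.0205, 0.5062, -1.3300)
2q̇ = q⊗(0,ω) = (0.2142966, -1.2959126, -0.3447857, 0.3252817)
q' = normalize(q + ½dt·q⊗(0,ω)) = (-0.2275, -0.1998, 0.8065, 0.5079)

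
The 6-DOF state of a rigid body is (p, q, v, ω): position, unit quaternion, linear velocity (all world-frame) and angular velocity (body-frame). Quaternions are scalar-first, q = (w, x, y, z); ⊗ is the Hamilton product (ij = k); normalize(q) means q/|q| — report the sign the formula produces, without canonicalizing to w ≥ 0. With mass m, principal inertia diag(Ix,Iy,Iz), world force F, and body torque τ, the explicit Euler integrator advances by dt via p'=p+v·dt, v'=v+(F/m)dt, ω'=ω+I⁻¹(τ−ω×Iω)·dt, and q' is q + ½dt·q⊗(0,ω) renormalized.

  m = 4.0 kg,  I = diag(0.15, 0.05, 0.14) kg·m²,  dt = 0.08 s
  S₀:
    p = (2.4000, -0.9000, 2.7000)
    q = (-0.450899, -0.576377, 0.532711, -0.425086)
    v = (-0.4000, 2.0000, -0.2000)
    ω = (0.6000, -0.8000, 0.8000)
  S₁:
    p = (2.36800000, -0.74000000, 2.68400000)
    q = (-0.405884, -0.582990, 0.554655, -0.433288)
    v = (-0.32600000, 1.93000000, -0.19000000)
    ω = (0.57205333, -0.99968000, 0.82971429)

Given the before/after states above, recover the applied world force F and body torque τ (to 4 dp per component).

Δv = v₁−v₀ = (0.07400000, -0.07000000, 0.01000000)
applied force F = (3.7000, -3.5000, 0.5000)
rate change Δω = (-0.02794667, -0.19968000, 0.02971429)
I·α + gyro = (-0.1100, -0.1200, 0.1000)

F = (3.7000, -3.5000, 0.5000)
τ = (-0.1100, -0.1200, 0.1000)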